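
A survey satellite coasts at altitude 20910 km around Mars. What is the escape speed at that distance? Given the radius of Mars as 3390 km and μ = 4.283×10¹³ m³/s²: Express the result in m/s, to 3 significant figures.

v_esc ≈ 1880 m/s

r = 3390 + 20910 = 24300 km = 2.4300×10⁷ m.
Escape speed v_esc = √(2μ/r) = √(2 × 4.283×10¹³ / 2.430×10⁷) = √(3.525×10⁶) = 1878 m/s.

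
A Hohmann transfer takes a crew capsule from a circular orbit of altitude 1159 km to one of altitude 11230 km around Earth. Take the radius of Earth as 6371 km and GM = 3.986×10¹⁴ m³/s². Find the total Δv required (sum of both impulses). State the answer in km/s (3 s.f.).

Δv_total ≈ 2.41 km/s

r₁ = 6371 + 1159 = 7530.0 km = 7.5300×10⁶ m.
r₂ = 6371 + 11230 = 17601 km = 1.7601×10⁷ m.
Transfer ellipse a_t = (r₁ + r₂)/2 = 1.257×10⁷ m.
At r₁: circular v_c1 = √(μ/r₁) = 7276 m/s; transfer-perigee v_p = √[μ(2/r₁ − 1/a_t)] = 8611 m/s.
Δv₁ = v_p − v_c1 = 1335 m/s.
At r₂: circular v_c2 = √(μ/r₂) = 4759 m/s; transfer-apogee v_a = √[μ(2/r₂ − 1/a_t)] = 3684 m/s.
Δv₂ = v_c2 − v_a = 1075 m/s.
Total Δv = Δv₁ + Δv₂ = 2410 m/s = 2.410 km/s.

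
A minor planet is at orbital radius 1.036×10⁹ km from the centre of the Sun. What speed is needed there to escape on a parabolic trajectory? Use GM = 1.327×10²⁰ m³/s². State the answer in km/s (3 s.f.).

r = 1.036×10⁹ km = 1.036×10¹² m.
Escape speed v_esc = √(2μ/r) = √(2 × 1.327×10²⁰ / 1.036×10¹²) = √(2.562×10⁸) = 16010 m/s.
= 16.01 km/s.

v_esc ≈ 16.0 km/s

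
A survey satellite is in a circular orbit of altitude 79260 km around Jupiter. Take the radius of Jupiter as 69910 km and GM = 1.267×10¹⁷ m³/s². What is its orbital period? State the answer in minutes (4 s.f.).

T ≈ 536.0 minutes

r = 69910 + 79260 = 149170 km = 1.4917×10⁸ m.
Kepler's third law: T = 2π√(r³/μ) = 2π√((1.492×10⁸)³ / 1.267×10¹⁷).
r³/μ = 2.620×10⁷ s², so T = 2π × 5.118×10³ = 3.216×10⁴ s.
Converting: 3.216×10⁴ s ÷ 60.00 = 536.0 minutes.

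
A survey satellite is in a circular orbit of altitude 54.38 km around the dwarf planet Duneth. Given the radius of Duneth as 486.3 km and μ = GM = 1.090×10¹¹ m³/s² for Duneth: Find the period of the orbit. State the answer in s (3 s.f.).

T ≈ 7570 s

r = 486.3 + 54.38 = 540.68 km = 5.4068×10⁵ m.
Kepler's third law: T = 2π√(r³/μ) = 2π√((5.407×10⁵)³ / 1.090×10¹¹).
r³/μ = 1.450×10⁶ s², so T = 2π × 1.204×10³ = 7.566×10³ s.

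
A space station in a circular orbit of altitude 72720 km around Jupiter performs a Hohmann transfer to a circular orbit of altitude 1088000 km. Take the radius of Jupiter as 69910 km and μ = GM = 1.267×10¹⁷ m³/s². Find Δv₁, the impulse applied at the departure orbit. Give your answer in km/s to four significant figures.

Δv ≈ 9.967 km/s

r₁ = 69910 + 72720 = 142630 km = 1.4263×10⁸ m.
r₂ = 69910 + 1088000 = 1157900 km = 1.1579×10⁹ m.
Transfer ellipse a_t = (r₁ + r₂)/2 = 6.503×10⁸ m.
At r₁: circular v_c1 = √(μ/r₁) = 29800 m/s; transfer-perijove v_p = √[μ(2/r₁ − 1/a_t)] = 39770 m/s.
Δv₁ = v_p − v_c1 = 9967 m/s.
= 9.967 km/s.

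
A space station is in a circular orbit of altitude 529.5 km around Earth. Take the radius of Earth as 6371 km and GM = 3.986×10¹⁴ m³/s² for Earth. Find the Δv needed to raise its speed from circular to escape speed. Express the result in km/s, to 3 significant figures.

Δv ≈ 3.15 km/s

r = 6371 + 529.5 = 6900.5 km = 6.9005×10⁶ m.
Circular speed v_c = √(μ/r) = 7600 m/s.
Escape speed v_esc = √(2μ/r) = √2 × v_c = 10750 m/s.
Δv = v_esc − v_c = 3148 m/s = 3.148 km/s.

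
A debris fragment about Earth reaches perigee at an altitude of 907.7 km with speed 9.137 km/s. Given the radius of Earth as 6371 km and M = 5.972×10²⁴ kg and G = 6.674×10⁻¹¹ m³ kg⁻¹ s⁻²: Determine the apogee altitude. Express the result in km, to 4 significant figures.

μ = GM = 6.674×10⁻¹¹ × 5.972×10²⁴ = 3.986×10¹⁴ m³/s².
r_p = 6371 + 907.7 = 7278.7 km = 7.279×10⁶ m.
Specific energy ε = v²/2 − μ/r = -1.302×10⁷ J/kg, so a = −μ/(2ε) = 1.531×10⁷ m.
The apsides satisfy r_p + r_a = 2a, so the apogee radius is 2a − r_p = 2.334×10⁷ m = 23342 km.
Apogee altitude = 23342 − 6371 = 16971 km.

apogee altitude ≈ 16970 km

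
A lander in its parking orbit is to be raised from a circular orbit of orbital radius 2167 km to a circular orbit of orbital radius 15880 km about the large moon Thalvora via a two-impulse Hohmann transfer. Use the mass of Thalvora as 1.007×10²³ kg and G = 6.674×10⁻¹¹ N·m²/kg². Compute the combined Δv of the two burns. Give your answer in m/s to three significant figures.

μ = GM = 6.674×10⁻¹¹ × 1.007×10²³ = 6.721×10¹² m³/s².
r₁ = 2167 km = 2.167×10⁶ m.
r₂ = 15880 km = 1.588×10⁷ m.
Transfer ellipse a_t = (r₁ + r₂)/2 = 9.024×10⁶ m.
At r₁: circular v_c1 = √(μ/r₁) = 1761 m/s; transfer-periapsis v_p = √[μ(2/r₁ − 1/a_t)] = 2336 m/s.
Δv₁ = v_p − v_c1 = 575.2 m/s.
At r₂: circular v_c2 = √(μ/r₂) = 650.6 m/s; transfer-apoapsis v_a = √[μ(2/r₂ − 1/a_t)] = 318.8 m/s.
Δv₂ = v_c2 − v_a = 331.7 m/s.
Total Δv = Δv₁ + Δv₂ = 906.9 m/s.

Δv_total ≈ 907 m/s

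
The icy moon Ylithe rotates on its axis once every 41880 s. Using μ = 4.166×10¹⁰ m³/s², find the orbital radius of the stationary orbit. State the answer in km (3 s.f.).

A synchronous orbit has period T, so by Kepler's third law a = (μT²/4π²)^(1/3).
μT²/4π² = 4.166×10¹⁰ × (4.188×10⁴)² / 39.48 = 1.851×10¹⁸ m³.
a = 1.228×10⁶ m = 1227.8 km.

r_sync ≈ 1230 km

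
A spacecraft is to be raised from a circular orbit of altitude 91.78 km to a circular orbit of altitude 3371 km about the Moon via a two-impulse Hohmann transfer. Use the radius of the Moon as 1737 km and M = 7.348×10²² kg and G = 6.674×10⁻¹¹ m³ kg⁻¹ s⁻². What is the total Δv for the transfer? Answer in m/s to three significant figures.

Δv_total ≈ 618 m/s

μ = GM = 6.674×10⁻¹¹ × 7.348×10²² = 4.904×10¹² m³/s².
r₁ = 1737 + 91.78 = 1828.8 km = 1.8288×10⁶ m.
r₂ = 1737 + 3371 = 5108.0 km = 5.1080×10⁶ m.
Transfer ellipse a_t = (r₁ + r₂)/2 = 3.468×10⁶ m.
At r₁: circular v_c1 = √(μ/r₁) = 1638 m/s; transfer-perilune v_p = √[μ(2/r₁ − 1/a_t)] = 1987 m/s.
Δv₁ = v_p − v_c1 = 349.7 m/s.
At r₂: circular v_c2 = √(μ/r₂) = 979.8 m/s; transfer-apolune v_a = √[μ(2/r₂ − 1/a_t)] = 711.5 m/s.
Δv₂ = v_c2 − v_a = 268.3 m/s.
Total Δv = Δv₁ + Δv₂ = 618.1 m/s.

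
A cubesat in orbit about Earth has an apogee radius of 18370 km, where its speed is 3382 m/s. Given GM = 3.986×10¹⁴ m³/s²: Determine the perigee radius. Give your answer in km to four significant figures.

perigee radius ≈ 6575 km

r_a = 1.837×10⁷ m.
Specific energy ε = v²/2 − μ/r = -1.598×10⁷ J/kg, so a = −μ/(2ε) = 1.247×10⁷ m.
The apsides satisfy r_p + r_a = 2a, so the perigee radius is 2a − r_a = 6.575×10⁶ m = 6574.5 km.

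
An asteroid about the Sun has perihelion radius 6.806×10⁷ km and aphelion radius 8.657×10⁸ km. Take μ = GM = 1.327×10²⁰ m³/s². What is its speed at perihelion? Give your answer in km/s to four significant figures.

v ≈ 60.13 km/s

Semi-major axis a = (r_p + r_a)/2 = 4.6688×10⁸ km = 4.669×10¹¹ m.
Vis-viva: v² = μ(2/r − 1/a) = 1.327×10²⁰ × (2.939×10⁻¹¹ − 2.142×10⁻¹²) = 3.615×10⁹ m²/s².
v = 60130 m/s = 60.13 km/s.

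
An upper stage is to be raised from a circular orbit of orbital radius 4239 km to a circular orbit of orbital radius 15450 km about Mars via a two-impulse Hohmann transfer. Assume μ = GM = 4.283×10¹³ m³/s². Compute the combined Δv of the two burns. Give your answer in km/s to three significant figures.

Δv_total ≈ 1.38 km/s

r₁ = 4239 km = 4.239×10⁶ m.
r₂ = 15450 km = 1.545×10⁷ m.
Transfer ellipse a_t = (r₁ + r₂)/2 = 9.844×10⁶ m.
At r₁: circular v_c1 = √(μ/r₁) = 3179 m/s; transfer-periapsis v_p = √[μ(2/r₁ − 1/a_t)] = 3982 m/s.
Δv₁ = v_p − v_c1 = 803.4 m/s.
At r₂: circular v_c2 = √(μ/r₂) = 1665 m/s; transfer-apoapsis v_a = √[μ(2/r₂ − 1/a_t)] = 1093 m/s.
Δv₂ = v_c2 − v_a = 572.4 m/s.
Total Δv = Δv₁ + Δv₂ = 1376 m/s = 1.376 km/s.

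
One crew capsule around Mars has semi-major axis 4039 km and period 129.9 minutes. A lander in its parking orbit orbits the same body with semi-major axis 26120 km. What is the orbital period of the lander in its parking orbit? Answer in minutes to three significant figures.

Kepler's third law: T² ∝ a³, so T₂ = T₁ (a₂/a₁)^(3/2).
a₂/a₁ = 6.467, (a₂/a₁)^(3/2) = 16.45.
T₂ = 129.9 × 16.45 = 2136 minutes.

T₂ ≈ 2140 minutes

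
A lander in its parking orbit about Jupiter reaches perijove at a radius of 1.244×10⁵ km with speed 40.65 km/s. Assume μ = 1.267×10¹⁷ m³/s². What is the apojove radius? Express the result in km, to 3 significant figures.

r_p = 1.244×10⁸ m.
Specific energy ε = v²/2 − μ/r = -1.923×10⁸ J/kg, so a = −μ/(2ε) = 3.295×10⁸ m.
The apsides satisfy r_p + r_a = 2a, so the apojove radius is 2a − r_p = 5.345×10⁸ m = 5.3454×10⁵ km.

apojove radius ≈ 5.35×10⁵ km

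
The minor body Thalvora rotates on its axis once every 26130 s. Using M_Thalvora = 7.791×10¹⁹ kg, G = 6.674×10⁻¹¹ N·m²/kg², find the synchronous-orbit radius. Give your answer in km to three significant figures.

r_sync ≈ 448 km

μ = GM = 6.674×10⁻¹¹ × 7.791×10¹⁹ = 5.200×10⁹ m³/s².
A synchronous orbit has period T, so by Kepler's third law a = (μT²/4π²)^(1/3).
μT²/4π² = 5.200×10⁹ × (2.613×10⁴)² / 39.48 = 8.993×10¹⁶ m³.
a = 4.480×10⁵ m = 448.02 km.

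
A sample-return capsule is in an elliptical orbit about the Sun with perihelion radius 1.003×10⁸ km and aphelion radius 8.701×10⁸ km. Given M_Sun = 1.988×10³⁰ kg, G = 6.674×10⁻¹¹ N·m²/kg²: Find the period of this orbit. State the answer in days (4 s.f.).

μ = GM = 6.674×10⁻¹¹ × 1.988×10³⁰ = 1.327×10²⁰ m³/s².
Semi-major axis a = (r_p + r_a)/2 = (1.0030×10⁸ + 8.7010×10⁸)/2 = 4.8520×10⁸ km = 4.852×10¹¹ m.
By Kepler's third law T = 2π√(a³/μ) = 2π × 2.934×10⁷ = 1.844×10⁸ s.
= 2134 days.

T ≈ 2134 days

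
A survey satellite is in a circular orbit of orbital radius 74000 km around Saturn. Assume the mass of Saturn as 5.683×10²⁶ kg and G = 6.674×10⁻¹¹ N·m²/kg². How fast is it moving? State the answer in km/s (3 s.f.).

μ = GM = 6.674×10⁻¹¹ × 5.683×10²⁶ = 3.793×10¹⁶ m³/s².
r = 74000 km = 7.400×10⁷ m.
For a circular orbit v = √(μ/r) = √(3.793×10¹⁶ / 7.400×10⁷) = √(5.125×10⁸) = 22640 m/s.
That is 22.64 km/s.

v ≈ 22.6 km/s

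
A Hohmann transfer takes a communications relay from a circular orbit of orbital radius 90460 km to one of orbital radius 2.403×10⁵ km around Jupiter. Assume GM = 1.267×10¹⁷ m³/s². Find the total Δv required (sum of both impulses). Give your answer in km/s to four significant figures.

r₁ = 90460 km = 9.046×10⁷ m.
r₂ = 2.403×10⁵ km = 2.403×10⁸ m.
Transfer ellipse a_t = (r₁ + r₂)/2 = 1.654×10⁸ m.
At r₁: circular v_c1 = √(μ/r₁) = 37420 m/s; transfer-perijove v_p = √[μ(2/r₁ − 1/a_t)] = 45110 m/s.
Δv₁ = v_p − v_c1 = 7687 m/s.
At r₂: circular v_c2 = √(μ/r₂) = 22960 m/s; transfer-apojove v_a = √[μ(2/r₂ − 1/a_t)] = 16980 m/s.
Δv₂ = v_c2 − v_a = 5980 m/s.
Total Δv = Δv₁ + Δv₂ = 13670 m/s = 13.67 km/s.

Δv_total ≈ 13.67 km/s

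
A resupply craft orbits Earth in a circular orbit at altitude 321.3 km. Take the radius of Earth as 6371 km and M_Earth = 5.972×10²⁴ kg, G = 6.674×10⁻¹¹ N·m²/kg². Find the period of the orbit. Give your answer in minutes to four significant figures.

T ≈ 90.81 minutes

μ = GM = 6.674×10⁻¹¹ × 5.972×10²⁴ = 3.986×10¹⁴ m³/s².
r = 6371 + 321.3 = 6692.3 km = 6.6923×10⁶ m.
Kepler's third law: T = 2π√(r³/μ) = 2π√((6.692×10⁶)³ / 3.986×10¹⁴).
r³/μ = 7.520×10⁵ s², so T = 2π × 8.672×10² = 5.449×10³ s.
Converting: 5.449×10³ s ÷ 60.00 = 90.81 minutes.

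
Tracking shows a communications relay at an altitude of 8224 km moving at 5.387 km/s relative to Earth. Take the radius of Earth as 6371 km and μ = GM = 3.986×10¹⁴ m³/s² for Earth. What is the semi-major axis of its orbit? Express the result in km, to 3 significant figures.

a ≈ 15600 km

r = 6371 + 8224 = 14595 km = 1.460×10⁷ m.
Vis-viva rearranged: 1/a = 2/r − v²/μ = 1.370×10⁻⁷ − 7.280×10⁻⁸ = 6.423×10⁻⁸ m⁻¹.
a = 1.557×10⁷ m = 15569 km.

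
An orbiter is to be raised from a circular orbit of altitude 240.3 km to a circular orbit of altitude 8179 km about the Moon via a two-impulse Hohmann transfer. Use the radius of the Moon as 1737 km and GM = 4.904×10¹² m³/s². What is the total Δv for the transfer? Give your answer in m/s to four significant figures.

Δv_total ≈ 756.5 m/s

r₁ = 1737 + 240.3 = 1977.3 km = 1.9773×10⁶ m.
r₂ = 1737 + 8179 = 9916.0 km = 9.9160×10⁶ m.
Transfer ellipse a_t = (r₁ + r₂)/2 = 5.947×10⁶ m.
At r₁: circular v_c1 = √(μ/r₁) = 1575 m/s; transfer-perilune v_p = √[μ(2/r₁ − 1/a_t)] = 2034 m/s.
Δv₁ = v_p − v_c1 = 458.8 m/s.
At r₂: circular v_c2 = √(μ/r₂) = 703.2 m/s; transfer-apolune v_a = √[μ(2/r₂ − 1/a_t)] = 405.5 m/s.
Δv₂ = v_c2 − v_a = 297.7 m/s.
Total Δv = Δv₁ + Δv₂ = 756.5 m/s.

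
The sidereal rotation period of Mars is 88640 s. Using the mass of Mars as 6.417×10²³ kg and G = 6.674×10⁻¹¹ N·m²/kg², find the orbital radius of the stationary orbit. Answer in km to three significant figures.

μ = GM = 6.674×10⁻¹¹ × 6.417×10²³ = 4.283×10¹³ m³/s².
A synchronous orbit has period T, so by Kepler's third law a = (μT²/4π²)^(1/3).
μT²/4π² = 4.283×10¹³ × (8.864×10⁴)² / 39.48 = 8.524×10²¹ m³.
a = 2.043×10⁷ m = 20427 km.

r_sync ≈ 20400 km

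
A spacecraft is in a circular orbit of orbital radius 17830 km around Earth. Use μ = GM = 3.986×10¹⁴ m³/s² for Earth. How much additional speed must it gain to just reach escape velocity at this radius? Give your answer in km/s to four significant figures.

Δv ≈ 1.958 km/s

r = 17830 km = 1.783×10⁷ m.
Circular speed v_c = √(μ/r) = 4728 m/s.
Escape speed v_esc = √(2μ/r) = √2 × v_c = 6687 m/s.
Δv = v_esc − v_c = 1958 m/s = 1.958 km/s.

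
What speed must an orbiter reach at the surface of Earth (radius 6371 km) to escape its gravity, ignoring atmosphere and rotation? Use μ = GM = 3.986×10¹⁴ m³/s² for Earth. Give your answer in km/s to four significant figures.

v_esc ≈ 11.19 km/s

r = R = 6.371×10⁶ m.
Escape speed v_esc = √(2μ/r) = √(2 × 3.986×10¹⁴ / 6.371×10⁶) = √(1.251×10⁸) = 11190 m/s.
= 11.19 km/s.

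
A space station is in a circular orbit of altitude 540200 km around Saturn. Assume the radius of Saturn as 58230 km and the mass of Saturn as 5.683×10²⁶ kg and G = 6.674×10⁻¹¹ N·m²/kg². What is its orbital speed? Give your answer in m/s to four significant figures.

μ = GM = 6.674×10⁻¹¹ × 5.683×10²⁶ = 3.793×10¹⁶ m³/s².
r = 58230 + 540200 = 598430 km = 5.9843×10⁸ m.
For a circular orbit v = √(μ/r) = √(3.793×10¹⁶ / 5.984×10⁸) = √(6.338×10⁷) = 7961 m/s.

v ≈ 7961 m/s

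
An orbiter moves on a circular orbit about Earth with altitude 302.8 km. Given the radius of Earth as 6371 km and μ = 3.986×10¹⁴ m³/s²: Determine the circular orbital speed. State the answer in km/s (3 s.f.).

v ≈ 7.73 km/s

r = 6371 + 302.8 = 6673.8 km = 6.6738×10⁶ m.
For a circular orbit v = √(μ/r) = √(3.986×10¹⁴ / 6.674×10⁶) = √(5.973×10⁷) = 7728 m/s.
That is 7.728 km/s.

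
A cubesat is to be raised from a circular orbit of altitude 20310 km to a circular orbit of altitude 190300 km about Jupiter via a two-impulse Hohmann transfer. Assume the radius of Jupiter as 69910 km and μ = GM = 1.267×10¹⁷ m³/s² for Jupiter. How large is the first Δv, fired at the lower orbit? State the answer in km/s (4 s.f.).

Δv ≈ 8.194 km/s

r₁ = 69910 + 20310 = 90220 km = 9.0220×10⁷ m.
r₂ = 69910 + 190300 = 260210 km = 2.6021×10⁸ m.
Transfer ellipse a_t = (r₁ + r₂)/2 = 1.752×10⁸ m.
At r₁: circular v_c1 = √(μ/r₁) = 37470 m/s; transfer-perijove v_p = √[μ(2/r₁ − 1/a_t)] = 45670 m/s.
Δv₁ = v_p − v_c1 = 8194 m/s.
= 8.194 km/s.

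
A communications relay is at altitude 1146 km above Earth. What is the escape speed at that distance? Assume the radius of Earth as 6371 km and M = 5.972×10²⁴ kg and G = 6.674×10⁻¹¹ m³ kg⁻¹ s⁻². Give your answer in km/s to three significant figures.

μ = GM = 6.674×10⁻¹¹ × 5.972×10²⁴ = 3.986×10¹⁴ m³/s².
r = 6371 + 1146 = 7517.0 km = 7.5170×10⁶ m.
Escape speed v_esc = √(2μ/r) = √(2 × 3.986×10¹⁴ / 7.517×10⁶) = √(1.060×10⁸) = 10300 m/s.
= 10.30 km/s.

v_esc ≈ 10.3 km/s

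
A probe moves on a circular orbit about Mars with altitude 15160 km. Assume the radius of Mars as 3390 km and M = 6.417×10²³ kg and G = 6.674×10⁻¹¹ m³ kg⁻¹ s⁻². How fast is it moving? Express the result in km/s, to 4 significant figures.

μ = GM = 6.674×10⁻¹¹ × 6.417×10²³ = 4.283×10¹³ m³/s².
r = 3390 + 15160 = 18550 km = 1.8550×10⁷ m.
For a circular orbit v = √(μ/r) = √(4.283×10¹³ / 1.855×10⁷) = √(2.309×10⁶) = 1519 m/s.
That is 1.519 km/s.

v ≈ 1.519 km/s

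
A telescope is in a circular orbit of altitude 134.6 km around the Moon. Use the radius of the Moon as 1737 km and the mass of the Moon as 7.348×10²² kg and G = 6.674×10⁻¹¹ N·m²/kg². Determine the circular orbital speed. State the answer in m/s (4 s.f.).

μ = GM = 6.674×10⁻¹¹ × 7.348×10²² = 4.904×10¹² m³/s².
r = 1737 + 134.6 = 1871.6 km = 1.8716×10⁶ m.
For a circular orbit v = √(μ/r) = √(4.904×10¹² / 1.872×10⁶) = √(2.620×10⁶) = 1619 m/s.

v ≈ 1619 m/s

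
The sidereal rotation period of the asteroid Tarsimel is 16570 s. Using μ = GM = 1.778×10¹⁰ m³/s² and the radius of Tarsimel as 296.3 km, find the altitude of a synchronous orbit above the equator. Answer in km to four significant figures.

h_sync ≈ 201.9 km

A synchronous orbit has period T, so by Kepler's third law a = (μT²/4π²)^(1/3).
μT²/4π² = 1.778×10¹⁰ × (1.657×10⁴)² / 39.48 = 1.237×10¹⁷ m³.
a = 4.982×10⁵ m = 498.20 km.
Altitude h = a − R = 498.20 − 296.3 = 201.90 km.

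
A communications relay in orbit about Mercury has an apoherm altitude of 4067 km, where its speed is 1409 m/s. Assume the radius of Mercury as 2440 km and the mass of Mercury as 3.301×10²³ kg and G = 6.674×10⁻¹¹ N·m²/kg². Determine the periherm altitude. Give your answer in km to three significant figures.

periherm altitude ≈ 259 km

μ = GM = 6.674×10⁻¹¹ × 3.301×10²³ = 2.203×10¹³ m³/s².
r_a = 2440 + 4067 = 6507.0 km = 6.507×10⁶ m.
Specific energy ε = v²/2 − μ/r = -2.393×10⁶ J/kg, so a = −μ/(2ε) = 4.603×10⁶ m.
The apsides satisfy r_p + r_a = 2a, so the periherm radius is 2a − r_a = 2.699×10⁶ m = 2699.1 km.
Periherm altitude = 2699.1 − 2440 = 259.08 km.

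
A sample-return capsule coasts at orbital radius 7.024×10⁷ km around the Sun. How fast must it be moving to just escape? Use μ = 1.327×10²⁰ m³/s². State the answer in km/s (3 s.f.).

v_esc ≈ 61.5 km/s

r = 7.024×10⁷ km = 7.024×10¹⁰ m.
Escape speed v_esc = √(2μ/r) = √(2 × 1.327×10²⁰ / 7.024×10¹⁰) = √(3.778×10⁹) = 61470 m/s.
= 61.47 km/s.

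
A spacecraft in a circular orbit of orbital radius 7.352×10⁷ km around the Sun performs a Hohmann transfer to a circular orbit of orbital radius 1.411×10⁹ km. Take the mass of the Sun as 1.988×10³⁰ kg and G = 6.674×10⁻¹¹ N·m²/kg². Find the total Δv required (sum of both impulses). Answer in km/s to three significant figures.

μ = GM = 6.674×10⁻¹¹ × 1.988×10³⁰ = 1.327×10²⁰ m³/s².
r₁ = 7.352×10⁷ km = 7.352×10¹⁰ m.
r₂ = 1.411×10⁹ km = 1.411×10¹² m.
Transfer ellipse a_t = (r₁ + r₂)/2 = 7.423×10¹¹ m.
At r₁: circular v_c1 = √(μ/r₁) = 42480 m/s; transfer-perihelion v_p = √[μ(2/r₁ − 1/a_t)] = 58570 m/s.
Δv₁ = v_p − v_c1 = 16090 m/s.
At r₂: circular v_c2 = √(μ/r₂) = 9697 m/s; transfer-aphelion v_a = √[μ(2/r₂ − 1/a_t)] = 3052 m/s.
Δv₂ = v_c2 − v_a = 6645 m/s.
Total Δv = Δv₁ + Δv₂ = 22730 m/s = 22.73 km/s.

Δv_total ≈ 22.7 km/s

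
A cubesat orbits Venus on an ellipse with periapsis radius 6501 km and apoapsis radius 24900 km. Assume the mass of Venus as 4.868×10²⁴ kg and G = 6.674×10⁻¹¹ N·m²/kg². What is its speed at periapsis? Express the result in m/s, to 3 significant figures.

μ = GM = 6.674×10⁻¹¹ × 4.868×10²⁴ = 3.249×10¹⁴ m³/s².
Semi-major axis a = (r_p + r_a)/2 = 15700 km = 1.570×10⁷ m.
Vis-viva: v² = μ(2/r − 1/a) = 3.249×10¹⁴ × (3.076×10⁻⁷ − 6.369×10⁻⁸) = 7.926×10⁷ m²/s².
v = 8903 m/s.

v ≈ 8900 m/s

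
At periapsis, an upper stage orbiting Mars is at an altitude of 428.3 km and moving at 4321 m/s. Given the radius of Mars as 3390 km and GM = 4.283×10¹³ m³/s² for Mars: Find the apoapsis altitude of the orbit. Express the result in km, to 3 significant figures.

apoapsis altitude ≈ 15600 km

r_p = 3390 + 428.3 = 3818.3 km = 3.818×10⁶ m.
Specific energy ε = v²/2 − μ/r = -1.882×10⁶ J/kg, so a = −μ/(2ε) = 1.138×10⁷ m.
The apsides satisfy r_p + r_a = 2a, so the apoapsis radius is 2a − r_p = 1.895×10⁷ m = 18945 km.
Apoapsis altitude = 18945 − 3390 = 15555 km.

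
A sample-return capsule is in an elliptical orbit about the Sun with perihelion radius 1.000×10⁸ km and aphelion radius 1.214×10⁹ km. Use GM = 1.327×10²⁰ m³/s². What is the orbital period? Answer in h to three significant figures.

T ≈ 80700 h

Semi-major axis a = (r_p + r_a)/2 = (1.0000×10⁸ + 1.2140×10⁹)/2 = 6.5700×10⁸ km = 6.570×10¹¹ m.
By Kepler's third law T = 2π√(a³/μ) = 2π × 4.623×10⁷ = 2.905×10⁸ s.
= 80680 h.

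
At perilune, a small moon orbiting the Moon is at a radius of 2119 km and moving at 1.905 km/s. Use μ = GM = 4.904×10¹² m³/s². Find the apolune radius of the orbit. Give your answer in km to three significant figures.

r_p = 2.119×10⁶ m.
Specific energy ε = v²/2 − μ/r = -4.998×10⁵ J/kg, so a = −μ/(2ε) = 4.906×10⁶ m.
The apsides satisfy r_p + r_a = 2a, so the apolune radius is 2a − r_p = 7.693×10⁶ m = 7693.2 km.

apolune radius ≈ 7690 km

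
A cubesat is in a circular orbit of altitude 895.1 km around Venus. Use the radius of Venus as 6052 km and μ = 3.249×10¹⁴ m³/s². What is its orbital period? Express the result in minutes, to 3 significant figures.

r = 6052 + 895.1 = 6947.1 km = 6.9471×10⁶ m.
Kepler's third law: T = 2π√(r³/μ) = 2π√((6.947×10⁶)³ / 3.249×10¹⁴).
r³/μ = 1.032×10⁶ s², so T = 2π × 1.016×10³ = 6.383×10³ s.
Converting: 6.383×10³ s ÷ 60.00 = 106.4 minutes.

T ≈ 106 minutes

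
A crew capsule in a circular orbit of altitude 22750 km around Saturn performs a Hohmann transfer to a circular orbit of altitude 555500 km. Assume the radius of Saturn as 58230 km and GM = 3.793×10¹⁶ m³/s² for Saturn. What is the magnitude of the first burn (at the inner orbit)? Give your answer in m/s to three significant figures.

r₁ = 58230 + 22750 = 80980 km = 8.0980×10⁷ m.
r₂ = 58230 + 555500 = 613730 km = 6.1373×10⁸ m.
Transfer ellipse a_t = (r₁ + r₂)/2 = 3.474×10⁸ m.
At r₁: circular v_c1 = √(μ/r₁) = 21640 m/s; transfer-perikrone v_p = √[μ(2/r₁ − 1/a_t)] = 28770 m/s.
Δv₁ = v_p − v_c1 = 7125 m/s.

Δv ≈ 7130 m/s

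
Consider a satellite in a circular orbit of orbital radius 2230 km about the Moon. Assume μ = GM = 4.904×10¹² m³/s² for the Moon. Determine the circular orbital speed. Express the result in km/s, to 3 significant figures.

v ≈ 1.48 km/s

r = 2230 km = 2.230×10⁶ m.
For a circular orbit v = √(μ/r) = √(4.904×10¹² / 2.230×10⁶) = √(2.199×10⁶) = 1483 m/s.
That is 1.483 km/s.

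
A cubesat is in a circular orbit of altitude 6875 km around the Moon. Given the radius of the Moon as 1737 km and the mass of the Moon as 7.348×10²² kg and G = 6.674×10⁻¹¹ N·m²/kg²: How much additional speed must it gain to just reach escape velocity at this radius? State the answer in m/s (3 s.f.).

μ = GM = 6.674×10⁻¹¹ × 7.348×10²² = 4.904×10¹² m³/s².
r = 1737 + 6875 = 8612.0 km = 8.6120×10⁶ m.
Circular speed v_c = √(μ/r) = 754.6 m/s.
Escape speed v_esc = √(2μ/r) = √2 × v_c = 1067 m/s.
Δv = v_esc − v_c = 312.6 m/s.

Δv ≈ 313 m/s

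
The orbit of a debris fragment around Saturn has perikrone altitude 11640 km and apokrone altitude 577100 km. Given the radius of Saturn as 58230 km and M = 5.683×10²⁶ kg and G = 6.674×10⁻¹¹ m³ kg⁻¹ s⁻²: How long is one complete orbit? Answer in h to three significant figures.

T ≈ 59.3 h

μ = GM = 6.674×10⁻¹¹ × 5.683×10²⁶ = 3.793×10¹⁶ m³/s².
r_p = 58230 + 11640 = 69870 km = 6.9870×10⁷ m.
r_a = 58230 + 577100 = 635330 km = 6.3533×10⁸ m.
Semi-major axis a = (r_p + r_a)/2 = (69870 + 6.3533×10⁵)/2 = 3.5260×10⁵ km = 3.526×10⁸ m.
By Kepler's third law T = 2π√(a³/μ) = 2π × 3.400×10⁴ = 2.136×10⁵ s.
= 59.34 h.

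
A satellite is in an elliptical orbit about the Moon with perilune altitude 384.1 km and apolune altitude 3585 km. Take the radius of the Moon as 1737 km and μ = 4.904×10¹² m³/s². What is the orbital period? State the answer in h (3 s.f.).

r_p = 1737 + 384.1 = 2121.1 km = 2.1211×10⁶ m.
r_a = 1737 + 3585 = 5322.0 km = 5.3220×10⁶ m.
Semi-major axis a = (r_p + r_a)/2 = (2121.1 + 5322.0)/2 = 3721.6 km = 3.722×10⁶ m.
By Kepler's third law T = 2π√(a³/μ) = 2π × 3.242×10³ = 2.037×10⁴ s.
= 5.658 h.

T ≈ 5.66 h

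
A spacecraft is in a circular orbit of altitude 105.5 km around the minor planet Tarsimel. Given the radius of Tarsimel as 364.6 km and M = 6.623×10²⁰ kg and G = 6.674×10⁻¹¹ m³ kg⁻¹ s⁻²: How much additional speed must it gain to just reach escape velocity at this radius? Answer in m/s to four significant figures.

μ = GM = 6.674×10⁻¹¹ × 6.623×10²⁰ = 4.420×10¹⁰ m³/s².
r = 364.6 + 105.5 = 470.10 km = 4.7010×10⁵ m.
Circular speed v_c = √(μ/r) = 306.6 m/s.
Escape speed v_esc = √(2μ/r) = √2 × v_c = 433.7 m/s.
Δv = v_esc − v_c = 127.0 m/s.

Δv ≈ 127.0 m/s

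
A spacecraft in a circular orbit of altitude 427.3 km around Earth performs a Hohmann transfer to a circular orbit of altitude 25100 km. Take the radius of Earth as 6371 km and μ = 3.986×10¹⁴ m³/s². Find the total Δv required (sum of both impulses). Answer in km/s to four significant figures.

r₁ = 6371 + 427.3 = 6798.3 km = 6.7983×10⁶ m.
r₂ = 6371 + 25100 = 31471 km = 3.1471×10⁷ m.
Transfer ellipse a_t = (r₁ + r₂)/2 = 1.913×10⁷ m.
At r₁: circular v_c1 = √(μ/r₁) = 7657 m/s; transfer-perigee v_p = √[μ(2/r₁ − 1/a_t)] = 9820 m/s.
Δv₁ = v_p − v_c1 = 2163 m/s.
At r₂: circular v_c2 = √(μ/r₂) = 3559 m/s; transfer-apogee v_a = √[μ(2/r₂ − 1/a_t)] = 2121 m/s.
Δv₂ = v_c2 − v_a = 1438 m/s.
Total Δv = Δv₁ + Δv₂ = 3600 m/s = 3.600 km/s.

Δv_total ≈ 3.600 km/s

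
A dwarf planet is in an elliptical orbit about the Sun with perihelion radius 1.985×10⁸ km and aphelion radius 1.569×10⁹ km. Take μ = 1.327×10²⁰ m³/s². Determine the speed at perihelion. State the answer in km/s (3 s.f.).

Semi-major axis a = (r_p + r_a)/2 = 8.8375×10⁸ km = 8.838×10¹¹ m.
Vis-viva: v² = μ(2/r − 1/a) = 1.327×10²⁰ × (1.008×10⁻¹¹ − 1.132×10⁻¹²) = 1.187×10⁹ m²/s².
v = 34450 m/s = 34.45 km/s.

v ≈ 34.5 km/s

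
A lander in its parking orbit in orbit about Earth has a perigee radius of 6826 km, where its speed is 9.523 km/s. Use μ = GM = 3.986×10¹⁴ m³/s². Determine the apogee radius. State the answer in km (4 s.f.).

apogee radius ≈ 23720 km

r_p = 6.826×10⁶ m.
Specific energy ε = v²/2 − μ/r = -1.305×10⁷ J/kg, so a = −μ/(2ε) = 1.527×10⁷ m.
The apsides satisfy r_p + r_a = 2a, so the apogee radius is 2a − r_p = 2.372×10⁷ m = 23717 km.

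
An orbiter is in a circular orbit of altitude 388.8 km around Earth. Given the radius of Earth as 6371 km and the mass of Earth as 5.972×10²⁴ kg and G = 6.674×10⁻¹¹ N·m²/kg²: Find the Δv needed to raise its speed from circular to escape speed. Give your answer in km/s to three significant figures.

Δv ≈ 3.18 km/s

μ = GM = 6.674×10⁻¹¹ × 5.972×10²⁴ = 3.986×10¹⁴ m³/s².
r = 6371 + 388.8 = 6759.8 km = 6.7598×10⁶ m.
Circular speed v_c = √(μ/r) = 7679 m/s.
Escape speed v_esc = √(2μ/r) = √2 × v_c = 10860 m/s.
Δv = v_esc − v_c = 3181 m/s = 3.181 km/s.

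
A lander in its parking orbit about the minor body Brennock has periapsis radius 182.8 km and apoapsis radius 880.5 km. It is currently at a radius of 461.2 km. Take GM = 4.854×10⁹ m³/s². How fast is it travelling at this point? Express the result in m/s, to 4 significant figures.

v ≈ 109.2 m/s

Semi-major axis a = (r_p + r_a)/2 = 531.65 km = 5.316×10⁵ m.
Vis-viva: v² = μ(2/r − 1/a) = 4.854×10⁹ × (4.337×10⁻⁶ − 1.881×10⁻⁶) = 1.192×10⁴ m²/s².
v = 109.2 m/s.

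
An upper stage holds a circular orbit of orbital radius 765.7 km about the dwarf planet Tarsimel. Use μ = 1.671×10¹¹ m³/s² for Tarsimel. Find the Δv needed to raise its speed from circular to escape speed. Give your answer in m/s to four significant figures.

r = 765.7 km = 7.657×10⁵ m.
Circular speed v_c = √(μ/r) = 467.2 m/s.
Escape speed v_esc = √(2μ/r) = √2 × v_c = 660.7 m/s.
Δv = v_esc − v_c = 193.5 m/s.

Δv ≈ 193.5 m/s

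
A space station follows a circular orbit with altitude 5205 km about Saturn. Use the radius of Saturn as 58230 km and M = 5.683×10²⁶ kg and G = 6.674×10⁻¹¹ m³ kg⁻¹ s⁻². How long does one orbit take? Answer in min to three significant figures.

μ = GM = 6.674×10⁻¹¹ × 5.683×10²⁶ = 3.793×10¹⁶ m³/s².
r = 58230 + 5205 = 63435 km = 6.3435×10⁷ m.
Kepler's third law: T = 2π√(r³/μ) = 2π√((6.344×10⁷)³ / 3.793×10¹⁶).
r³/μ = 6.730×10⁶ s², so T = 2π × 2.594×10³ = 1.630×10⁴ s.
Converting: 1.630×10⁴ s ÷ 60.00 = 271.7 min.

T ≈ 272 min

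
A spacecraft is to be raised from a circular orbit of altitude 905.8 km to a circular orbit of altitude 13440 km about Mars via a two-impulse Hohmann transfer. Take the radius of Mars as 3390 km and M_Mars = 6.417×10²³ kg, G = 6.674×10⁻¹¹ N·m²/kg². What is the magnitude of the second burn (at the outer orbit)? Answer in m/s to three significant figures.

μ = GM = 6.674×10⁻¹¹ × 6.417×10²³ = 4.283×10¹³ m³/s².
r₁ = 3390 + 905.8 = 4295.8 km = 4.2958×10⁶ m.
r₂ = 3390 + 13440 = 16830 km = 1.6830×10⁷ m.
Transfer ellipse a_t = (r₁ + r₂)/2 = 1.056×10⁷ m.
At r₁: circular v_c1 = √(μ/r₁) = 3157 m/s; transfer-periapsis v_p = √[μ(2/r₁ − 1/a_t)] = 3986 m/s.
At r₂: circular v_c2 = √(μ/r₂) = 1595 m/s; transfer-apoapsis v_a = √[μ(2/r₂ − 1/a_t)] = 1017 m/s.
Δv₂ = v_c2 − v_a = 577.9 m/s.

Δv ≈ 578 m/s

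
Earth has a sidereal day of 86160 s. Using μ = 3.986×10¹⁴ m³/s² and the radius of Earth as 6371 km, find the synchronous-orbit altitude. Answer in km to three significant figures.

A synchronous orbit has period T, so by Kepler's third law a = (μT²/4π²)^(1/3).
μT²/4π² = 3.986×10¹⁴ × (8.616×10⁴)² / 39.48 = 7.495×10²² m³.
a = 4.216×10⁷ m = 42163 km.
Altitude h = a − R = 42163 − 6371 = 35792 km.

h_sync ≈ 35800 km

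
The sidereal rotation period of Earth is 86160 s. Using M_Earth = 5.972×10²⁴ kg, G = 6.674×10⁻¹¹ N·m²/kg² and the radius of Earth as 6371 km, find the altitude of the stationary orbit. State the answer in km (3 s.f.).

μ = GM = 6.674×10⁻¹¹ × 5.972×10²⁴ = 3.986×10¹⁴ m³/s².
A synchronous orbit has period T, so by Kepler's third law a = (μT²/4π²)^(1/3).
μT²/4π² = 3.986×10¹⁴ × (8.616×10⁴)² / 39.48 = 7.495×10²² m³.
a = 4.216×10⁷ m = 42162 km.
Altitude h = a − R = 42162 − 6371 = 35791 km.

h_sync ≈ 35800 km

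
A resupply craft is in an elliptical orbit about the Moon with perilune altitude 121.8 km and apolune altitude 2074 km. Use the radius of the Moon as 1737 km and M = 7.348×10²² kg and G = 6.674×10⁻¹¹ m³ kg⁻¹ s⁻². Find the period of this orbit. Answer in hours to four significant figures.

T ≈ 3.762 hours

μ = GM = 6.674×10⁻¹¹ × 7.348×10²² = 4.904×10¹² m³/s².
r_p = 1737 + 121.8 = 1858.8 km = 1.8588×10⁶ m.
r_a = 1737 + 2074 = 3811.0 km = 3.8110×10⁶ m.
Semi-major axis a = (r_p + r_a)/2 = (1858.8 + 3811.0)/2 = 2834.9 km = 2.835×10⁶ m.
By Kepler's third law T = 2π√(a³/μ) = 2π × 2.155×10³ = 1.354×10⁴ s.
= 3.762 hours.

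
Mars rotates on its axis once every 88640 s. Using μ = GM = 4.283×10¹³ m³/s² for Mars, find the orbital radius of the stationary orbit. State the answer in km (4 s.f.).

r_sync ≈ 20430 km

A synchronous orbit has period T, so by Kepler's third law a = (μT²/4π²)^(1/3).
μT²/4π² = 4.283×10¹³ × (8.864×10⁴)² / 39.48 = 8.524×10²¹ m³.
a = 2.043×10⁷ m = 20428 km.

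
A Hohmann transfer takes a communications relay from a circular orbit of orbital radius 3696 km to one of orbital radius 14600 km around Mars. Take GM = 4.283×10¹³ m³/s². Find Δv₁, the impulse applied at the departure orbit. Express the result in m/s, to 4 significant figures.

Δv ≈ 896.4 m/s

r₁ = 3696 km = 3.696×10⁶ m.
r₂ = 14600 km = 1.460×10⁷ m.
Transfer ellipse a_t = (r₁ + r₂)/2 = 9.148×10⁶ m.
At r₁: circular v_c1 = √(μ/r₁) = 3404 m/s; transfer-periapsis v_p = √[μ(2/r₁ − 1/a_t)] = 4301 m/s.
Δv₁ = v_p − v_c1 = 896.4 m/s.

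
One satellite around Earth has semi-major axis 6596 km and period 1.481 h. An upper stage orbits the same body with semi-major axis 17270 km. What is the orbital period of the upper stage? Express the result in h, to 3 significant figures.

T₂ ≈ 6.27 h

Kepler's third law: T² ∝ a³, so T₂ = T₁ (a₂/a₁)^(3/2).
a₂/a₁ = 2.618, (a₂/a₁)^(3/2) = 4.237.
T₂ = 1.481 × 4.237 = 6.274 h.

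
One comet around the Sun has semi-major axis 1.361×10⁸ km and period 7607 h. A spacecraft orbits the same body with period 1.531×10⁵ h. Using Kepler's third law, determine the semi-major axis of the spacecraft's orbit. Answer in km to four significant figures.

Kepler's third law: a³ ∝ T², so a₂ = a₁ (T₂/T₁)^(2/3).
T₂/T₁ = 20.13, (T₂/T₁)^(2/3) = 7.399.
a₂ = 1.361×10⁸ × 7.399 = 1.007×10⁹ km.

a₂ ≈ 1.007×10⁹ km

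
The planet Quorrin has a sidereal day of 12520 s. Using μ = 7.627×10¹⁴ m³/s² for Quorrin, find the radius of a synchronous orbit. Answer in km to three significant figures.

A synchronous orbit has period T, so by Kepler's third law a = (μT²/4π²)^(1/3).
μT²/4π² = 7.627×10¹⁴ × (1.252×10⁴)² / 39.48 = 3.028×10²¹ m³.
a = 1.447×10⁷ m = 14468 km.

r_sync ≈ 14500 km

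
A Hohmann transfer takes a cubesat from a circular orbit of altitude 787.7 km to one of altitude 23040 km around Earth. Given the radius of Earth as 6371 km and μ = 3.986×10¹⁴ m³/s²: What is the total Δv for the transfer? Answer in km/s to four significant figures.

Δv_total ≈ 3.380 km/s

r₁ = 6371 + 787.7 = 7158.7 km = 7.1587×10⁶ m.
r₂ = 6371 + 23040 = 29411 km = 2.9411×10⁷ m.
Transfer ellipse a_t = (r₁ + r₂)/2 = 1.828×10⁷ m.
At r₁: circular v_c1 = √(μ/r₁) = 7462 m/s; transfer-perigee v_p = √[μ(2/r₁ − 1/a_t)] = 9464 m/s.
Δv₁ = v_p − v_c1 = 2002 m/s.
At r₂: circular v_c2 = √(μ/r₂) = 3681 m/s; transfer-apogee v_a = √[μ(2/r₂ − 1/a_t)] = 2303 m/s.
Δv₂ = v_c2 − v_a = 1378 m/s.
Total Δv = Δv₁ + Δv₂ = 3380 m/s = 3.380 km/s.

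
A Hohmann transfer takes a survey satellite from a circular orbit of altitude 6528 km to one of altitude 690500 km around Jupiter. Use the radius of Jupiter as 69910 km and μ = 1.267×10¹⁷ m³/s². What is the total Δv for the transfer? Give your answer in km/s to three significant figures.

r₁ = 69910 + 6528 = 76438 km = 7.6438×10⁷ m.
r₂ = 69910 + 690500 = 760410 km = 7.6041×10⁸ m.
Transfer ellipse a_t = (r₁ + r₂)/2 = 4.184×10⁸ m.
At r₁: circular v_c1 = √(μ/r₁) = 40710 m/s; transfer-perijove v_p = √[μ(2/r₁ − 1/a_t)] = 54880 m/s.
Δv₁ = v_p − v_c1 = 14170 m/s.
At r₂: circular v_c2 = √(μ/r₂) = 12910 m/s; transfer-apojove v_a = √[μ(2/r₂ − 1/a_t)] = 5517 m/s.
Δv₂ = v_c2 − v_a = 7391 m/s.
Total Δv = Δv₁ + Δv₂ = 21560 m/s = 21.56 km/s.

Δv_total ≈ 21.6 km/s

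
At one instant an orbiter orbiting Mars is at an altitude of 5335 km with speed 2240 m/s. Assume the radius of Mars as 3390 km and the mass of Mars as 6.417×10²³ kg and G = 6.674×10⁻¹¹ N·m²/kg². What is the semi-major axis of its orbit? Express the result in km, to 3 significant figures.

a ≈ 8920 km

μ = GM = 6.674×10⁻¹¹ × 6.417×10²³ = 4.283×10¹³ m³/s².
r = 3390 + 5335 = 8725.0 km = 8.725×10⁶ m.
Vis-viva rearranged: 1/a = 2/r − v²/μ = 2.292×10⁻⁷ − 1.172×10⁻⁷ = 1.121×10⁻⁷ m⁻¹.
a = 8.923×10⁶ m = 8923.3 km.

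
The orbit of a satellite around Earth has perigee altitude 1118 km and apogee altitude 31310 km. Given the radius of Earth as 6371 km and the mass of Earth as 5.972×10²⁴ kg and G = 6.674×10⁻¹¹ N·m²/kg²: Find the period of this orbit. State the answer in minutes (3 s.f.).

μ = GM = 6.674×10⁻¹¹ × 5.972×10²⁴ = 3.986×10¹⁴ m³/s².
r_p = 6371 + 1118 = 7489.0 km = 7.4890×10⁶ m.
r_a = 6371 + 31310 = 37681 km = 3.7681×10⁷ m.
Semi-major axis a = (r_p + r_a)/2 = (7489.0 + 37681)/2 = 22585 km = 2.258×10⁷ m.
By Kepler's third law T = 2π√(a³/μ) = 2π × 5.376×10³ = 3.378×10⁴ s.
= 563.0 minutes.

T ≈ 563 minutes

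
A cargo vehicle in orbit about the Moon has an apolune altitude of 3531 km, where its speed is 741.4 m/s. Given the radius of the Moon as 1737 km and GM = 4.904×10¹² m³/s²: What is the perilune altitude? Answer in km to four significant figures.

perilune altitude ≈ 469.9 km

r_a = 1737 + 3531 = 5268.0 km = 5.268×10⁶ m.
Specific energy ε = v²/2 − μ/r = -6.561×10⁵ J/kg, so a = −μ/(2ε) = 3.737×10⁶ m.
The apsides satisfy r_p + r_a = 2a, so the perilune radius is 2a − r_a = 2.207×10⁶ m = 2206.9 km.
Perilune altitude = 2206.9 − 1737 = 469.85 km.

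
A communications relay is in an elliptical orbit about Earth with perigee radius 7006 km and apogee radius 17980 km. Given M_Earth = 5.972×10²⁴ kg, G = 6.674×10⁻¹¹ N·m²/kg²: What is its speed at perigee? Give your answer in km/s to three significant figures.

μ = GM = 6.674×10⁻¹¹ × 5.972×10²⁴ = 3.986×10¹⁴ m³/s².
Semi-major axis a = (r_p + r_a)/2 = 12493 km = 1.249×10⁷ m.
Vis-viva: v² = μ(2/r − 1/a) = 3.986×10¹⁴ × (2.855×10⁻⁷ − 8.004×10⁻⁸) = 8.188×10⁷ m²/s².
v = 9049 m/s = 9.049 km/s.

v ≈ 9.05 km/s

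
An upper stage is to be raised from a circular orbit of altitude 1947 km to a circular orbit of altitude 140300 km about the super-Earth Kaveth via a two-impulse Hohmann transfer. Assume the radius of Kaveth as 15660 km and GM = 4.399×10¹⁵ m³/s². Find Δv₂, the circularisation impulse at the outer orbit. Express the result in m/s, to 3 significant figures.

Δv ≈ 2920 m/s

r₁ = 15660 + 1947 = 17607 km = 1.7607×10⁷ m.
r₂ = 15660 + 140300 = 155960 km = 1.5596×10⁸ m.
Transfer ellipse a_t = (r₁ + r₂)/2 = 8.678×10⁷ m.
At r₁: circular v_c1 = √(μ/r₁) = 15810 m/s; transfer-periapsis v_p = √[μ(2/r₁ − 1/a_t)] = 21190 m/s.
At r₂: circular v_c2 = √(μ/r₂) = 5311 m/s; transfer-apoapsis v_a = √[μ(2/r₂ − 1/a_t)] = 2392 m/s.
Δv₂ = v_c2 − v_a = 2919 m/s.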